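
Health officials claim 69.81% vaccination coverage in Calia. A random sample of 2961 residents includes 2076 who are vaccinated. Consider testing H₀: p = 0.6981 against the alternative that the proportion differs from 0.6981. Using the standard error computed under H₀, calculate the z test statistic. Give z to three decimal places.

z = 0.357

p̂ = 2076/2961 = 0.70111.
Under H₀, SE = √(0.6981·0.3019/2961) = √(7.11774e-05) = 0.00844.
z = (0.70111 − 0.6981)/0.00844 = 0.00301/0.00844 = 0.357.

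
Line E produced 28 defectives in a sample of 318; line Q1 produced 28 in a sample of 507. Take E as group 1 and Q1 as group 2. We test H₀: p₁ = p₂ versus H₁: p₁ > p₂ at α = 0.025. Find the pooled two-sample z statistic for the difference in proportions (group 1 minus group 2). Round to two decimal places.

z = 1.82

p̂₁ = 28/318 ≈ 0.08805, p̂₂ = 28/507 ≈ 0.05523.
Pooled p̂ = (28+28)/(318+507) = 56/825 = 0.06788.
SE = √(p̂(1−p̂)(1/n₁+1/n₂)) = √(0.06788·0.93212·0.00511704) = √(0.000323762) = 0.01799.
z = (0.08805 − 0.05523)/0.01799 = 0.03282/0.01799 = 1.82.
p-value = P(Z > 1.824) ≈ 0.0341; since p > α = 0.025, fail to reject H₀.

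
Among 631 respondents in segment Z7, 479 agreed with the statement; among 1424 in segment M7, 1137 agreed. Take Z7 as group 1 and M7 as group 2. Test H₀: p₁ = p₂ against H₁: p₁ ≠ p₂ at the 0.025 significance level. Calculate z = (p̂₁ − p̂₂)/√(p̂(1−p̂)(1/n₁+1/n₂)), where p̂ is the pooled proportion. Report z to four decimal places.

z = -2.0072

p̂₁ = 479/631 = 0.7591125, p̂₂ = 1137/1424 = 0.7984551.
Pooled p̂ = (479+1137)/(631+1424) = 1616/2055 = 0.7863747.
SE = √(p̂(1−p̂)(1/n₁+1/n₂)) = √(0.7863747·0.2136253·0.00228703) = √(0.000384198) = 0.0196010.
z = (0.7591125 − 0.7984551)/0.0196010 = -0.0393426/0.0196010 = -2.0072.
p-value = 2·P(Z > 2.007) ≈ 0.0447. With α = 0.025, fail to reject H₀.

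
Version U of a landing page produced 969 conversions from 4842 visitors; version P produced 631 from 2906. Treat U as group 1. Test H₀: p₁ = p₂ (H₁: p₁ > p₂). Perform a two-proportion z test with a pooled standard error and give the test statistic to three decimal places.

p̂₁ = 969/4842 = 0.200124, p̂₂ = 631/2906 = 0.217137.
Pooled p̂ = (969+631)/(4842+2906) = 1600/7748 = 0.206505.
SE = √(p̂(1−p̂)(1/n₁+1/n₂)) = √(0.206505·0.793495·0.000550642) = √(9.02285e-05) = 0.009499.
z = (0.200124 − 0.217137)/0.009499 = -0.017013/0.009499 = -1.791.
p-value = P(Z > -1.791) ≈ 0.9634.

z = -1.791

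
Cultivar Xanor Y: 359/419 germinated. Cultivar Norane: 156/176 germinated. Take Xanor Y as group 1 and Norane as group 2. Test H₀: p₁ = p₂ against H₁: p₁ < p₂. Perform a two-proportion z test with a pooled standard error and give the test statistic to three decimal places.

p̂₁ = 359/419 ≈ 0.85680, p̂₂ = 156/176 ≈ 0.88636.
Pooled p̂ = (359+156)/(419+176) = 515/595 = 0.86555.
SE = √(p̂(1−p̂)(1/n₁+1/n₂)) = √(0.86555·0.13445·0.00806845) = √(0.000938974) = 0.03064.
z = (0.85680 − 0.88636)/0.03064 = -0.02956/0.03064 = -0.965.
p-value = P(Z < -0.965) ≈ 0.1673.

z = -0.965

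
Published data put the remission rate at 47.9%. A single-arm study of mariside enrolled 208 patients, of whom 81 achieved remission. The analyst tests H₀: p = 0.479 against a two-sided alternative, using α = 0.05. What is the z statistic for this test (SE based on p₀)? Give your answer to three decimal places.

p̂ = 81/208 = 0.38942.
Under H₀, SE = √(0.479·0.521/208) = √(0.0011998) = 0.03464.
z = (0.38942 − 0.479)/0.03464 = -0.08958/0.03464 = -2.586.
p-value = 2·P(Z > 2.586) ≈ 0.0097; since p < α = 0.05, reject H₀.

z = -2.586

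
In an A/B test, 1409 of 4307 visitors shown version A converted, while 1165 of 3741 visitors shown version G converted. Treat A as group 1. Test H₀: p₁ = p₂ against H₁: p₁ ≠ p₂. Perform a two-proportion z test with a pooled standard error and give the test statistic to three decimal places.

p̂₁ = 1409/4307 = 0.327142, p̂₂ = 1165/3741 = 0.311414.
Pooled p̂ = (1409+1165)/(4307+3741) = 2574/8048 = 0.319831.
SE = √(0.217539 × 0.000499488) = 0.010424.
z = (0.327142 − 0.311414)/0.010424 = 0.015728/0.010424 = 1.509.

z = 1.509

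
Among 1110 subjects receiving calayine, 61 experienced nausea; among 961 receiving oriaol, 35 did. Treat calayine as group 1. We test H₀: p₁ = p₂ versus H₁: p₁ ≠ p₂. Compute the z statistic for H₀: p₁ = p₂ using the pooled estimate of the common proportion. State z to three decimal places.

z = 2.001

p̂₁ = 61/1110 = 0.05495, p̂₂ = 35/961 = 0.03642.
Pooled p̂ = (61+35)/(1110+961) = 96/2071 = 0.04635.
SE = √(0.0442057 × 0.00194148) = 0.00926.
z = (0.05495 − 0.03642)/0.00926 = 0.01853/0.00926 = 2.001.
Two-sided p-value ≈ 2·Φ(−2.001) = 0.0454.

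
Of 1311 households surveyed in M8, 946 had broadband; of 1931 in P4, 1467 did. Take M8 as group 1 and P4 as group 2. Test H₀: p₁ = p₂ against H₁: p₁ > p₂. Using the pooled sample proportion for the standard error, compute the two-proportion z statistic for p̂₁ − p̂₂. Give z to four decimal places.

p̂₁ = 946/1311 = 0.721587, p̂₂ = 1467/1931 = 0.759710.
Pooled p̂ = (946+1467)/(1311+1931) = 2413/3242 = 0.744294.
SE = √(0.190321 × 0.00128064) = 0.015612.
z = (0.721587 − 0.759710)/0.015612 = -0.038123/0.015612 = -2.4419.

z = -2.4419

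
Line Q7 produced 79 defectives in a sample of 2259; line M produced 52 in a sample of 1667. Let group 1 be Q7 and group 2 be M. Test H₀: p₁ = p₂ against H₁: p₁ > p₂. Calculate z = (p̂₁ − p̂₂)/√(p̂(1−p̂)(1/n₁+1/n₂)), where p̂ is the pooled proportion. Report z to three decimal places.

z = 0.651

p̂₁ = 79/2259 = 0.034971, p̂₂ = 52/1667 = 0.031194.
Pooled p̂ = (79+52)/(2259+1667) = 131/3926 = 0.033367.
SE = √(p̂(1−p̂)(1/n₁+1/n₂)) = √(0.033367·0.966633·0.00104255) = √(3.36264e-05) = 0.005799.
z = (0.034971 − 0.031194)/0.005799 = 0.003777/0.005799 = 0.651.
p-value = P(Z > 0.651) ≈ 0.2574.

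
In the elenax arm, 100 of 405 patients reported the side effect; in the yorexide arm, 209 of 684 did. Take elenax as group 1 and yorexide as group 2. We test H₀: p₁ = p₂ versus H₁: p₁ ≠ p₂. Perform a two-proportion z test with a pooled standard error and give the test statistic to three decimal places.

p̂₁ = 100/405 = 0.24691, p̂₂ = 209/684 = 0.30556.
Pooled p̂ = (100+209)/(405+684) = 309/1089 = 0.28375.
SE = √(p̂(1−p̂)(1/n₁+1/n₂)) = √(0.28375·0.71625·0.00393112) = √(0.00079894) = 0.02827.
z = (0.24691 − 0.30556)/0.02827 = -0.05865/0.02827 = -2.075.

z = -2.075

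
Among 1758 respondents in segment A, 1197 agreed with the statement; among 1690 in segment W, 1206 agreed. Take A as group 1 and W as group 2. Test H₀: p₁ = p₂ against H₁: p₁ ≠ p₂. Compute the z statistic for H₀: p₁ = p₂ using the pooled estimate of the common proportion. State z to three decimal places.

z = -2.090

p̂₁ = 1197/1758 = 0.680887, p̂₂ = 1206/1690 = 0.713609.
Pooled p̂ = (1197+1206)/(1758+1690) = 2403/3448 = 0.696926.
SE = √(p̂(1−p̂)(1/n₁+1/n₂)) = √(0.696926·0.303074·0.00116054) = √(0.00024513) = 0.015657.
z = (0.680887 − 0.713609)/0.015657 = -0.032722/0.015657 = -2.090.
p-value = 2·P(Z > 2.090) ≈ 0.0366.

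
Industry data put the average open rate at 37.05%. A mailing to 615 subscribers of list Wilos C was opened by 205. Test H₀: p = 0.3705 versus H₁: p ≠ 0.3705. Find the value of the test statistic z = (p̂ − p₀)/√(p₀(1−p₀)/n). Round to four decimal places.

z = -1.9085

p̂ = 205/615 = 0.333333.
Under H₀, SE = √(0.3705·0.6295/615) = √(0.000379235) = 0.019474.
z = (0.333333 − 0.3705)/0.019474 = -0.037167/0.019474 = -1.9085.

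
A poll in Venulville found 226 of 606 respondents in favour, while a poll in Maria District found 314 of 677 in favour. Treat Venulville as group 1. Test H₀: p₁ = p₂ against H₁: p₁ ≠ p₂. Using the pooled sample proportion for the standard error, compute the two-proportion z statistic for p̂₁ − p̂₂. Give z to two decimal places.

z = -3.29

p̂₁ = 226/606 ≈ 0.3729, p̂₂ = 314/677 ≈ 0.4638.
Pooled p̂ = (226+314)/(606+677) = 540/1283 = 0.4209.
SE = √(0.243741 × 0.00312727) = 0.0276.
z = (0.3729 − 0.4638)/0.0276 = -0.0909/0.0276 = -3.29.
p-value = 2·P(Z > 3.291) ≈ 0.0010.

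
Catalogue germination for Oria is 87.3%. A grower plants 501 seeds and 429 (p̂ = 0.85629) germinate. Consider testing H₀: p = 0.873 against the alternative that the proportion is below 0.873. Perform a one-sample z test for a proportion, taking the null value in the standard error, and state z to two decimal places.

z = -1.12

p̂ = 429/501 = 0.8563.
Standard error under H₀: √(0.873×0.127/501) = 0.0149.
z = (0.8563 − 0.873)/0.0149 = -0.0167/0.0149 = -1.12.
p-value = P(Z < -1.123) ≈ 0.1306.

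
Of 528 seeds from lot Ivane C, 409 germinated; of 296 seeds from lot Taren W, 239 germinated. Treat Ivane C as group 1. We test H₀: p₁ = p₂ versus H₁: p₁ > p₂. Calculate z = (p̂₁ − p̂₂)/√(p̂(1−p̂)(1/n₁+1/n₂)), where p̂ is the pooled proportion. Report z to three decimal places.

p̂₁ = 409/528 = 0.774621, p̂₂ = 239/296 = 0.807432.
Pooled p̂ = (409+239)/(528+296) = 648/824 = 0.786408.
SE = √(0.167971 × 0.00527232) = 0.029759.
z = (0.774621 − 0.807432)/0.029759 = -0.032811/0.029759 = -1.103.
p-value = P(Z > -1.103) ≈ 0.8649.

z = -1.103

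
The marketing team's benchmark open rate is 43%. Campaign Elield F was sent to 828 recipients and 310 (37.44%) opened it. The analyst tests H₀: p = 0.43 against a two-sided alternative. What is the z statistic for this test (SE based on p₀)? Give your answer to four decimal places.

p̂ = 310/828 ≈ 0.3743961.
SE = √(p₀(1−p₀)/n) = √(0.2451/828) = 0.0172051.
z = (0.3743961 − 0.43)/0.0172051 = -0.0556039/0.0172051 = -3.2318.

z = -3.2318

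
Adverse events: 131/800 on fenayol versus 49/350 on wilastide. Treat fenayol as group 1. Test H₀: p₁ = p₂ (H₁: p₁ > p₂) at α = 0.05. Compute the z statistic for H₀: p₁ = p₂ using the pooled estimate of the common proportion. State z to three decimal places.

z = 1.020

p̂₁ = 131/800 = 0.16375, p̂₂ = 49/350 = 0.14000.
Pooled p̂ = (131+49)/(800+350) = 180/1150 = 0.15652.
SE = √(p̂(1−p̂)(1/n₁+1/n₂)) = √(0.15652·0.84348·0.00410714) = √(0.000542236) = 0.02329.
z = (0.16375 − 0.14000)/0.02329 = 0.02375/0.02329 = 1.020.
p-value = P(Z > 1.020) ≈ 0.1539; since p > α = 0.05, fail to reject H₀.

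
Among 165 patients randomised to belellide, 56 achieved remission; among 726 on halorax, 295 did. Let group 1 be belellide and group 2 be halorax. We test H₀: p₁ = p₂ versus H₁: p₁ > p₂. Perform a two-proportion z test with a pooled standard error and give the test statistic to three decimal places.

z = -1.589

p̂₁ = 56/165 ≈ 0.33939, p̂₂ = 295/726 ≈ 0.40634.
Pooled p̂ = (56+295)/(165+726) = 351/891 = 0.39394.
SE = √(p̂(1−p̂)(1/n₁+1/n₂)) = √(0.39394·0.60606·0.00743802) = √(0.00177583) = 0.04214.
z = (0.33939 − 0.40634)/0.04214 = -0.06695/0.04214 = -1.589.
p-value = P(Z > -1.589) ≈ 0.9439.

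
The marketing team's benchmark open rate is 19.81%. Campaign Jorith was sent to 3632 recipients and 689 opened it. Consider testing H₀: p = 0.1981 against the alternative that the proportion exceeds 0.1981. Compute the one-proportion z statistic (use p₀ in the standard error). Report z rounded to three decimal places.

p̂ = 689/3632 = 0.189703.
SE = √(p₀(1−p₀)/n) = √(0.15886/3632) = 0.006613.
z = (0.189703 − 0.1981)/0.006613 = -0.008397/0.006613 = -1.270.
p-value = P(Z > -1.270) ≈ 0.8979.

z = -1.270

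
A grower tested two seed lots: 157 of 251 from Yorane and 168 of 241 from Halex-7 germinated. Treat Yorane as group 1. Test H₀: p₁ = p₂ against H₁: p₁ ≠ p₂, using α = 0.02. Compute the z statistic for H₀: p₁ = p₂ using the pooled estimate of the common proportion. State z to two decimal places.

z = -1.68

p̂₁ = 157/251 = 0.6255, p̂₂ = 168/241 = 0.6971.
Pooled p̂ = (157+168)/(251+241) = 325/492 = 0.6606.
SE = √(p̂(1−p̂)(1/n₁+1/n₂)) = √(0.6606·0.3394·0.00813344) = √(0.00182366) = 0.0427.
z = (0.6255 − 0.6971)/0.0427 = -0.0716/0.0427 = -1.68.
p-value = 2·P(Z > 1.677) ≈ 0.0936. With α = 0.02, fail to reject H₀.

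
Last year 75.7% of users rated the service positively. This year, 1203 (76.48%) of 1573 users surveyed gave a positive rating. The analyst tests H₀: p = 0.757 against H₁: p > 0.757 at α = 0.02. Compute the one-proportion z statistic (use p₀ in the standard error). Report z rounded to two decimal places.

z = 0.72

p̂ = 1203/1573 ≈ 0.7648.
Under H₀, SE = √(0.757·0.243/1573) = √(0.000116943) = 0.0108.
z = (0.7648 − 0.757)/0.0108 = 0.0078/0.0108 = 0.72.
p-value = P(Z > 0.719) ≈ 0.2359. With α = 0.02, fail to reject H₀.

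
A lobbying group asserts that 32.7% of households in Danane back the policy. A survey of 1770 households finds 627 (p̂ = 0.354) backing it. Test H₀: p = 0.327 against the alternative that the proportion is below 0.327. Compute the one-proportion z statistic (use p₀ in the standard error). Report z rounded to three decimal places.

z = 2.443

p̂ = 627/1770 ≈ 0.35424.
Standard error under H₀: √(0.327×0.673/1770) = 0.01115.
z = (0.35424 − 0.327)/0.01115 = 0.02724/0.01115 = 2.443.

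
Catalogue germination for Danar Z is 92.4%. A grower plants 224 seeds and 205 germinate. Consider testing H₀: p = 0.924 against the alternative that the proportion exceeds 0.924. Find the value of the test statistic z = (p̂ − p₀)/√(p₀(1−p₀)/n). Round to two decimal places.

p̂ = 205/224 = 0.9152.
SE = √(p₀(1−p₀)/n) = √(0.070224/224) = 0.0177.
z = (0.9152 − 0.924)/0.0177 = -0.0088/0.0177 = -0.50.

z = -0.50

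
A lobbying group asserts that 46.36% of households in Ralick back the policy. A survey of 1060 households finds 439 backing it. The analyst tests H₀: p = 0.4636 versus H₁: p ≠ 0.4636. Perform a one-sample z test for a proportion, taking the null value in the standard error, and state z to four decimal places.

z = -3.2285

p̂ = 439/1060 = 0.4141509.
Under H₀, SE = √(0.4636·0.5364/1060) = √(0.000234599) = 0.0153166.
z = (0.4141509 − 0.4636)/0.0153166 = -0.0494491/0.0153166 = -3.2285.
Two-sided p-value ≈ 2·Φ(−3.228) = 0.0012.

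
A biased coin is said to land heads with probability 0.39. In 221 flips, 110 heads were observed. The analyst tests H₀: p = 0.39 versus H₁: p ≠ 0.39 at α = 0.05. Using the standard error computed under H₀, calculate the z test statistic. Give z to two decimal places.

p̂ = 110/221 ≈ 0.4977.
Under H₀, SE = √(0.39·0.61/221) = √(0.00107647) = 0.0328.
z = (0.4977 − 0.39)/0.0328 = 0.1077/0.0328 = 3.28.
Two-sided p-value ≈ 2·Φ(−3.284) = 0.0010. With α = 0.05, reject H₀.

z = 3.28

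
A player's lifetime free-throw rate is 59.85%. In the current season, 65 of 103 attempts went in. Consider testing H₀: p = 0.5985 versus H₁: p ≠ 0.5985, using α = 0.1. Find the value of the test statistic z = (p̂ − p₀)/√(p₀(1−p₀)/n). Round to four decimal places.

z = 0.6743

p̂ = 65/103 ≈ 0.631068.
Under H₀, SE = √(0.5985·0.4015/103) = √(0.00233299) = 0.048301.
z = (0.631068 − 0.5985)/0.048301 = 0.032568/0.048301 = 0.6743.
p-value = 2·P(Z > 0.674) ≈ 0.5001; since p > α = 0.1, fail to reject H₀.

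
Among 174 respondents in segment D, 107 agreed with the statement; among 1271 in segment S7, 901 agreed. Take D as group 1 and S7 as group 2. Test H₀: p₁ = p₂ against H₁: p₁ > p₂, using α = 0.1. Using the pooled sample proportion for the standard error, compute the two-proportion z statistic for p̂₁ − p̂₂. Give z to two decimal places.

p̂₁ = 107/174 = 0.6149, p̂₂ = 901/1271 = 0.7089.
Pooled p̂ = (107+901)/(174+1271) = 1008/1445 = 0.6976.
SE = √(0.210963 × 0.00653391) = 0.0371.
z = (0.6149 − 0.7089)/0.0371 = -0.0940/0.0371 = -2.53.
p-value = P(Z > -2.530) ≈ 0.9943. With α = 0.1, fail to reject H₀.

z = -2.53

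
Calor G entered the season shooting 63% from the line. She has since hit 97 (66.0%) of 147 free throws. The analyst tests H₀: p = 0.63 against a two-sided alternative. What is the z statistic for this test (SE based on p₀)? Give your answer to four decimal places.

p̂ = 97/147 ≈ 0.659864.
SE = √(p₀(1−p₀)/n) = √(0.2331/147) = 0.039821.
z = (0.659864 − 0.63)/0.039821 = 0.029864/0.039821 = 0.7500.
Two-sided p-value ≈ 2·Φ(−0.750) = 0.4533.

z = 0.7500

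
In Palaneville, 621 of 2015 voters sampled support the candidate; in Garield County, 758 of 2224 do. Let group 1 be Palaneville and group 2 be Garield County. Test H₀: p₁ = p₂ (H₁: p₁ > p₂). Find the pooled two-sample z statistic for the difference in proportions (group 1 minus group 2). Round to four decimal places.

z = -2.2652

p̂₁ = 621/2015 = 0.3081886, p̂₂ = 758/2224 = 0.3408273.
Pooled p̂ = (621+758)/(2015+2224) = 1379/4239 = 0.3253126.
SE = √(0.219484 × 0.000945918) = 0.0144088.
z = (0.3081886 − 0.3408273)/0.0144088 = -0.0326387/0.0144088 = -2.2652.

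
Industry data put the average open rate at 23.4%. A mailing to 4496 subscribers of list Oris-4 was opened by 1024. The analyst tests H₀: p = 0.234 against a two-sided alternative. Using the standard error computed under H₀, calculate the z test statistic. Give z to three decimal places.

z = -0.989

p̂ = 1024/4496 = 0.22776.
SE = √(p₀(1−p₀)/n) = √(0.17924/4496) = 0.00631.
z = (0.22776 − 0.234)/0.00631 = -0.00624/0.00631 = -0.989.
Two-sided p-value ≈ 2·Φ(−0.989) = 0.3229.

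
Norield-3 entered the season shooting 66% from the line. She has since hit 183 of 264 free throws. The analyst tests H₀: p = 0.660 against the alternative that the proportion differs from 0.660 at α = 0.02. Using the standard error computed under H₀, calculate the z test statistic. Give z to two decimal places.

z = 1.14

p̂ = 183/264 ≈ 0.6932.
SE = √(p₀(1−p₀)/n) = √(0.2244/264) = 0.0292.
z = (0.6932 − 0.66)/0.0292 = 0.0332/0.0292 = 1.14.
Two-sided p-value ≈ 2·Φ(−1.138) = 0.2551. With α = 0.02, fail to reject H₀.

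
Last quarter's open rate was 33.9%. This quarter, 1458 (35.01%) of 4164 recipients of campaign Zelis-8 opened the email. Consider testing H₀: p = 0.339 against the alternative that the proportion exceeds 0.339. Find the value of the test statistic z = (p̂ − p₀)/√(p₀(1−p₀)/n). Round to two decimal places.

z = 1.52

p̂ = 1458/4164 ≈ 0.3501.
SE = √(p₀(1−p₀)/n) = √(0.22408/4164) = 0.0073.
z = (0.3501 − 0.339)/0.0073 = 0.0111/0.0073 = 1.52.
p-value = P(Z > 1.519) ≈ 0.0644.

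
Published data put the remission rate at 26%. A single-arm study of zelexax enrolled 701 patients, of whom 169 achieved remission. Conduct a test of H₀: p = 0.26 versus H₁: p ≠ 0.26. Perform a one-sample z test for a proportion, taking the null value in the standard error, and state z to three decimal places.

z = -1.142

p̂ = 169/701 = 0.24108.
Standard error under H₀: √(0.26×0.74/701) = 0.01657.
z = (0.24108 − 0.26)/0.01657 = -0.01892/0.01657 = -1.142.
p-value = 2·P(Z > 1.142) ≈ 0.2535.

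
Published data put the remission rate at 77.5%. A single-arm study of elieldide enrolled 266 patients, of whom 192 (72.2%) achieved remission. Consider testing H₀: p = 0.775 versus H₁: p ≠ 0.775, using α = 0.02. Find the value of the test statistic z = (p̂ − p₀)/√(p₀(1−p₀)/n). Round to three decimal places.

p̂ = 192/266 ≈ 0.72180.
SE = √(p₀(1−p₀)/n) = √(0.17437/266) = 0.02560.
z = (0.72180 − 0.775)/0.02560 = -0.05320/0.02560 = -2.078.
Two-sided p-value ≈ 2·Φ(−2.078) = 0.0377. With α = 0.02, fail to reject H₀.

z = -2.078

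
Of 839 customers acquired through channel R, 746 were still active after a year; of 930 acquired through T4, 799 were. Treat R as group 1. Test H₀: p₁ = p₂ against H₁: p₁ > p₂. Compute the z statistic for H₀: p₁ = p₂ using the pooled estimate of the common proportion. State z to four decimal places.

z = 1.8955

p̂₁ = 746/839 ≈ 0.889154, p̂₂ = 799/930 ≈ 0.859140.
Pooled p̂ = (746+799)/(839+930) = 1545/1769 = 0.873375.
SE = √(0.110591 × 0.00226716) = 0.015834.
z = (0.889154 − 0.859140)/0.015834 = 0.030014/0.015834 = 1.8955.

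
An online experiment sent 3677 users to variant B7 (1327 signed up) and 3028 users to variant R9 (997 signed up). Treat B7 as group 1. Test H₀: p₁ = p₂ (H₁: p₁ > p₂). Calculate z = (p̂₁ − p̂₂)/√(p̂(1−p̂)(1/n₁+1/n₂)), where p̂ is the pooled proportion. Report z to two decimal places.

p̂₁ = 1327/3677 ≈ 0.36089, p̂₂ = 997/3028 ≈ 0.32926.
Pooled p̂ = (1327+997)/(3677+3028) = 2324/6705 = 0.34661.
SE = √(p̂(1−p̂)(1/n₁+1/n₂)) = √(0.34661·0.65339·0.000602212) = √(0.000136383) = 0.01168.
z = (0.36089 − 0.32926)/0.01168 = 0.03163/0.01168 = 2.71.

z = 2.71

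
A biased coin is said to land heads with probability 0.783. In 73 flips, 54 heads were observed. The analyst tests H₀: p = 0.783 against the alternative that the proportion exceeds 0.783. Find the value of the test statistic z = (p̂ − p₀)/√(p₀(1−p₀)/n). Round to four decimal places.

z = -0.8970

p̂ = 54/73 = 0.739726.
Standard error under H₀: √(0.783×0.217/73) = 0.048245.
z = (0.739726 − 0.783)/0.048245 = -0.043274/0.048245 = -0.8970.
p-value = P(Z > -0.897) ≈ 0.8151.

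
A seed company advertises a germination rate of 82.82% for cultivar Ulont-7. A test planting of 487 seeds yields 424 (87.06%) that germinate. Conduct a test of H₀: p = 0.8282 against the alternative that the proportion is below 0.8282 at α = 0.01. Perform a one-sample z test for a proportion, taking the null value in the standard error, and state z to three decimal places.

z = 2.483

p̂ = 424/487 = 0.87064.
Under H₀, SE = √(0.8282·0.1718/487) = √(0.000292166) = 0.01709.
z = (0.87064 − 0.8282)/0.01709 = 0.04244/0.01709 = 2.483.
p-value = P(Z < 2.483) ≈ 0.9935; since p > α = 0.01, fail to reject H₀.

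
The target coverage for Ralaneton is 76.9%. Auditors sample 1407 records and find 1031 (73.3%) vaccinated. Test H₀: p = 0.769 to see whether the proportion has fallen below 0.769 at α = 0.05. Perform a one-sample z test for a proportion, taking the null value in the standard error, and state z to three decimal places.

p̂ = 1031/1407 = 0.732765.
Standard error under H₀: √(0.769×0.231/1407) = 0.011236.
z = (0.732765 − 0.769)/0.011236 = -0.036235/0.011236 = -3.225.
p-value = P(Z < -3.225) ≈ 0.0006, so at α = 0.05 we reject H₀.

z = -3.225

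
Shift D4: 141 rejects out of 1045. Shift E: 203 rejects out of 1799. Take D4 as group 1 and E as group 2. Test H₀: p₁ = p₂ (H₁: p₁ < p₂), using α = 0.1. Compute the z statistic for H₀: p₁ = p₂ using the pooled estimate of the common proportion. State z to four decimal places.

z = 1.7416

p̂₁ = 141/1045 = 0.1349282, p̂₂ = 203/1799 = 0.1128405.
Pooled p̂ = (141+203)/(1045+1799) = 344/2844 = 0.1209564.
SE = √(0.106326 × 0.0015128) = 0.0126827.
z = (0.1349282 − 0.1128405)/0.0126827 = 0.0220877/0.0126827 = 1.7416.
p-value = P(Z < 1.742) ≈ 0.9592. With α = 0.1, fail to reject H₀.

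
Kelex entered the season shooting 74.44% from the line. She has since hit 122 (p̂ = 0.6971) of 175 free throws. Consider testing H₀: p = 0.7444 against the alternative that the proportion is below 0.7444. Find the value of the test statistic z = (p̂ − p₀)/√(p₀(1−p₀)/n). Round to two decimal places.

z = -1.43

p̂ = 122/175 ≈ 0.6971.
Under H₀, SE = √(0.7444·0.2556/175) = √(0.00108725) = 0.0330.
z = (0.6971 − 0.7444)/0.0330 = -0.0473/0.0330 = -1.43.
p-value = P(Z < -1.433) ≈ 0.0759.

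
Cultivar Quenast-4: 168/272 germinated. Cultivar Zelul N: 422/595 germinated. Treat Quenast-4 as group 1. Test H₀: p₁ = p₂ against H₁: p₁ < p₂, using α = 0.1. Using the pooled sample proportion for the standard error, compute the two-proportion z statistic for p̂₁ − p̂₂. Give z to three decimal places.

z = -2.684

p̂₁ = 168/272 = 0.61765, p̂₂ = 422/595 = 0.70924.
Pooled p̂ = (168+422)/(272+595) = 590/867 = 0.68051.
SE = √(p̂(1−p̂)(1/n₁+1/n₂)) = √(0.68051·0.31949·0.00535714) = √(0.00116473) = 0.03413.
z = (0.61765 − 0.70924)/0.03413 = -0.09159/0.03413 = -2.684.
p-value = P(Z < -2.684) ≈ 0.0036; since p < α = 0.1, reject H₀.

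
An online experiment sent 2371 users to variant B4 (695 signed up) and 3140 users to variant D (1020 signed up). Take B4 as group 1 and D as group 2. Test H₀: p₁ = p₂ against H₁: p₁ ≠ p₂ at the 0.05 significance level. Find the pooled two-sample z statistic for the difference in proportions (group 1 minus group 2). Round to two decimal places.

p̂₁ = 695/2371 = 0.2931, p̂₂ = 1020/3140 = 0.3248.
Pooled p̂ = (695+1020)/(2371+3140) = 1715/5511 = 0.3112.
SE = √(0.214353 × 0.000740234) = 0.0126.
z = (0.2931 − 0.3248)/0.0126 = -0.0317/0.0126 = -2.52.
Two-sided p-value ≈ 2·Φ(−2.518) = 0.0118. With α = 0.05, reject H₀.

z = -2.52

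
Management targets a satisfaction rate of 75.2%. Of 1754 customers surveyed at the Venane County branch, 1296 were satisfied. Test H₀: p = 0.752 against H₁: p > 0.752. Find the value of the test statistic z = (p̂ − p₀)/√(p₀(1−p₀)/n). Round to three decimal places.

z = -1.272

p̂ = 1296/1754 = 0.738883.
Standard error under H₀: √(0.752×0.248/1754) = 0.010311.
z = (0.738883 − 0.752)/0.010311 = -0.013117/0.010311 = -1.272.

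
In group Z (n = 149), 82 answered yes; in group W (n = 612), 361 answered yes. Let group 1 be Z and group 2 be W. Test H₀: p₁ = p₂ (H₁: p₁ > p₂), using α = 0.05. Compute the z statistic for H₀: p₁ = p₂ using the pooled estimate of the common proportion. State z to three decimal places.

p̂₁ = 82/149 = 0.55034, p̂₂ = 361/612 = 0.58987.
Pooled p̂ = (82+361)/(149+612) = 443/761 = 0.58213.
SE = √(p̂(1−p̂)(1/n₁+1/n₂)) = √(0.58213·0.41787·0.0083454) = √(0.00203006) = 0.04506.
z = (0.55034 − 0.58987)/0.04506 = -0.03953/0.04506 = -0.877.
p-value = P(Z > -0.877) ≈ 0.8099. With α = 0.05, fail to reject H₀.

z = -0.877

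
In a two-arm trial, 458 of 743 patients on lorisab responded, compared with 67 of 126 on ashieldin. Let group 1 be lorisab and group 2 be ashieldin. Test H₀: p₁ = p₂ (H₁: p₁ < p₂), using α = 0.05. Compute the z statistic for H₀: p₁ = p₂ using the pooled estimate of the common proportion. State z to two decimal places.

p̂₁ = 458/743 = 0.6164, p̂₂ = 67/126 = 0.5317.
Pooled p̂ = (458+67)/(743+126) = 525/869 = 0.6041.
SE = √(p̂(1−p̂)(1/n₁+1/n₂)) = √(0.6041·0.3959·0.0092824) = √(0.00221993) = 0.0471.
z = (0.6164 − 0.5317)/0.0471 = 0.0847/0.0471 = 1.80.
p-value = P(Z < 1.797) ≈ 0.9638. With α = 0.05, fail to reject H₀.

z = 1.80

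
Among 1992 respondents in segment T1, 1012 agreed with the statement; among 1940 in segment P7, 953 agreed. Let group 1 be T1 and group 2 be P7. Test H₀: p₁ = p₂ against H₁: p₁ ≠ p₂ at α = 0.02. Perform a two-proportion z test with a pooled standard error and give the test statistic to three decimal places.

p̂₁ = 1012/1992 = 0.50803, p̂₂ = 953/1940 = 0.49124.
Pooled p̂ = (1012+953)/(1992+1940) = 1965/3932 = 0.49975.
SE = √(p̂(1−p̂)(1/n₁+1/n₂)) = √(0.49975·0.50025·0.00101747) = √(0.000254368) = 0.01595.
z = (0.50803 − 0.49124)/0.01595 = 0.01679/0.01595 = 1.053.
p-value = 2·P(Z > 1.053) ≈ 0.2923. With α = 0.02, fail to reject H₀.

z = 1.053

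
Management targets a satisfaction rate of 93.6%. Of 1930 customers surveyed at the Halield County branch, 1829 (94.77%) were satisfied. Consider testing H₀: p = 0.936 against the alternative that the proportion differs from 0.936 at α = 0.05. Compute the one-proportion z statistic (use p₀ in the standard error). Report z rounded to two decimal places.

p̂ = 1829/1930 = 0.9477.
SE = √(p₀(1−p₀)/n) = √(0.059904/1930) = 0.0056.
z = (0.9477 − 0.936)/0.0056 = 0.0117/0.0056 = 2.09.
p-value = 2·P(Z > 2.094) ≈ 0.0362. With α = 0.05, reject H₀.

z = 2.09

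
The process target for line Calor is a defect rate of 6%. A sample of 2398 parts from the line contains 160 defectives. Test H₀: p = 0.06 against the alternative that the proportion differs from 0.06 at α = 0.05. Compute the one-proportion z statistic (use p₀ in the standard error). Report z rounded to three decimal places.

p̂ = 160/2398 ≈ 0.06672.
Under H₀, SE = √(0.06·0.94/2398) = √(2.35196e-05) = 0.00485.
z = (0.06672 − 0.06)/0.00485 = 0.00672/0.00485 = 1.386.
p-value = 2·P(Z > 1.386) ≈ 0.1657. With α = 0.05, fail to reject H₀.

z = 1.386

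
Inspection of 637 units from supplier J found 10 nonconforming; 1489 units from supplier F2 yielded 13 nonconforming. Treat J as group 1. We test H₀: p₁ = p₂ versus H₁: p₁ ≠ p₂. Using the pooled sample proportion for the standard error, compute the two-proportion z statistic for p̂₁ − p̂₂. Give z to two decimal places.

z = 1.42

p̂₁ = 10/637 ≈ 0.01570, p̂₂ = 13/1489 ≈ 0.00873.
Pooled p̂ = (10+13)/(637+1489) = 23/2126 = 0.01082.
SE = √(0.0107014 × 0.00224145) = 0.00490.
z = (0.01570 − 0.00873)/0.00490 = 0.00697/0.00490 = 1.42.
Two-sided p-value ≈ 2·Φ(−1.423) = 0.1548.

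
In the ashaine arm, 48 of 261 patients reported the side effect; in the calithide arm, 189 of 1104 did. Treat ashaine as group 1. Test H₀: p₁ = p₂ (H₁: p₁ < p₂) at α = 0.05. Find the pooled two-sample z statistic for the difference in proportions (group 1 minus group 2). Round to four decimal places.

z = 0.4876

p̂₁ = 48/261 = 0.183908, p̂₂ = 189/1104 = 0.171196.
Pooled p̂ = (48+189)/(261+1104) = 237/1365 = 0.173626.
SE = √(0.14348 × 0.00473721) = 0.026071.
z = (0.183908 − 0.171196)/0.026071 = 0.012712/0.026071 = 0.4876.
p-value = P(Z < 0.488) ≈ 0.6871. With α = 0.05, fail to reject H₀.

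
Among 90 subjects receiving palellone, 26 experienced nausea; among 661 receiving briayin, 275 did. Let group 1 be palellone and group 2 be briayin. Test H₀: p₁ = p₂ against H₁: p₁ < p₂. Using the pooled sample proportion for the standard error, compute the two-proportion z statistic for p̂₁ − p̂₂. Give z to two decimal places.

z = -2.31

p̂₁ = 26/90 = 0.2889, p̂₂ = 275/661 = 0.4160.
Pooled p̂ = (26+275)/(90+661) = 301/751 = 0.4008.
SE = √(0.240159 × 0.012624) = 0.0551.
z = (0.2889 − 0.4160)/0.0551 = -0.1271/0.0551 = -2.31.
p-value = P(Z < -2.309) ≈ 0.0105.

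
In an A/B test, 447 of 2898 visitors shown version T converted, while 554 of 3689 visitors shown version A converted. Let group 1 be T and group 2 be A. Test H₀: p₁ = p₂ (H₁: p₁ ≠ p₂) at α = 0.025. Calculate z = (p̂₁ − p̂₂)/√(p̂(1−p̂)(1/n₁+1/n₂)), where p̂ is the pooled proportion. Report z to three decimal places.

z = 0.457

p̂₁ = 447/2898 ≈ 0.154244, p̂₂ = 554/3689 ≈ 0.150176.
Pooled p̂ = (447+554)/(2898+3689) = 1001/6587 = 0.151966.
SE = √(0.128872 × 0.000616142) = 0.008911.
z = (0.154244 − 0.150176)/0.008911 = 0.004068/0.008911 = 0.457.
p-value = 2·P(Z > 0.457) ≈ 0.6480; since p > α = 0.025, fail to reject H₀.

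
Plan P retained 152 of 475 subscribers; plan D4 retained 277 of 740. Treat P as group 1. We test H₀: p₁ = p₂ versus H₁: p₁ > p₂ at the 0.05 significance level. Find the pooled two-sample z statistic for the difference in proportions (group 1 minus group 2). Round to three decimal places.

p̂₁ = 152/475 ≈ 0.32000, p̂₂ = 277/740 ≈ 0.37432.
Pooled p̂ = (152+277)/(475+740) = 429/1215 = 0.35309.
SE = √(0.228416 × 0.00345661) = 0.02810.
z = (0.32000 − 0.37432)/0.02810 = -0.05432/0.02810 = -1.933.
p-value = P(Z > -1.933) ≈ 0.9734, so at α = 0.05 we fail to reject H₀.

z = -1.933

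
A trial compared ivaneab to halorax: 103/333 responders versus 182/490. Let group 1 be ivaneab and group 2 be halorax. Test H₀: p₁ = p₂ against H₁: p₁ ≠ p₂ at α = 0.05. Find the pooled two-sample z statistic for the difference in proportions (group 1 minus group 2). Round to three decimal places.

p̂₁ = 103/333 = 0.30931, p̂₂ = 182/490 = 0.37143.
Pooled p̂ = (103+182)/(333+490) = 285/823 = 0.34629.
SE = √(0.226374 × 0.00504382) = 0.03379.
z = (0.30931 − 0.37143)/0.03379 = -0.06212/0.03379 = -1.838.
Two-sided p-value ≈ 2·Φ(−1.838) = 0.0660. With α = 0.05, fail to reject H₀.

z = -1.838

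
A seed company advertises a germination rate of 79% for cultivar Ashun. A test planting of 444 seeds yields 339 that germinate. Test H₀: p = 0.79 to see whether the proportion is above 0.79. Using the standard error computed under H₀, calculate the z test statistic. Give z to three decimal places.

p̂ = 339/444 = 0.76351.
SE = √(p₀(1−p₀)/n) = √(0.1659/444) = 0.01933.
z = (0.76351 − 0.79)/0.01933 = -0.02649/0.01933 = -1.370.
p-value = P(Z > -1.370) ≈ 0.9147.

z = -1.370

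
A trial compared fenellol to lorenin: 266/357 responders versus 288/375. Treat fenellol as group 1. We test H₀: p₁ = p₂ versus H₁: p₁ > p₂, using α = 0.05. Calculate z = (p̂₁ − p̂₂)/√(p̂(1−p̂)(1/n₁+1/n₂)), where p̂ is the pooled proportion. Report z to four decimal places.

p̂₁ = 266/357 ≈ 0.745098, p̂₂ = 288/375 ≈ 0.768000.
Pooled p̂ = (266+288)/(357+375) = 554/732 = 0.756831.
SE = √(p̂(1−p̂)(1/n₁+1/n₂)) = √(0.756831·0.243169·0.00546779) = √(0.00100628) = 0.031722.
z = (0.745098 − 0.768000)/0.031722 = -0.022902/0.031722 = -0.7220.
p-value = P(Z > -0.722) ≈ 0.7648. With α = 0.05, fail to reject H₀.

z = -0.7220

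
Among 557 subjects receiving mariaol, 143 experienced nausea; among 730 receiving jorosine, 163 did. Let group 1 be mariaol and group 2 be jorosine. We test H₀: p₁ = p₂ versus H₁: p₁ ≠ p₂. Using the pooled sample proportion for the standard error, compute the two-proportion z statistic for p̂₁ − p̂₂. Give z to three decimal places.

p̂₁ = 143/557 ≈ 0.25673, p̂₂ = 163/730 ≈ 0.22329.
Pooled p̂ = (143+163)/(557+730) = 306/1287 = 0.23776.
SE = √(0.181231 × 0.0031652) = 0.02395.
z = (0.25673 − 0.22329)/0.02395 = 0.03344/0.02395 = 1.396.
p-value = 2·P(Z > 1.396) ≈ 0.1626.

z = 1.396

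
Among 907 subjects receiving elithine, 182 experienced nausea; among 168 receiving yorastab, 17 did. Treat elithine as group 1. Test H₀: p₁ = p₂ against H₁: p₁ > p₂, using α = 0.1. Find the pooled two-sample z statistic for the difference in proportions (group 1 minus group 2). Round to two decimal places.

p̂₁ = 182/907 ≈ 0.2007, p̂₂ = 17/168 ≈ 0.1012.
Pooled p̂ = (182+17)/(907+168) = 199/1075 = 0.1851.
SE = √(p̂(1−p̂)(1/n₁+1/n₂)) = √(0.1851·0.8149·0.00705492) = √(0.00106422) = 0.0326.
z = (0.2007 − 0.1012)/0.0326 = 0.0995/0.0326 = 3.05.
p-value = P(Z > 3.049) ≈ 0.0011. With α = 0.1, reject H₀.

z = 3.05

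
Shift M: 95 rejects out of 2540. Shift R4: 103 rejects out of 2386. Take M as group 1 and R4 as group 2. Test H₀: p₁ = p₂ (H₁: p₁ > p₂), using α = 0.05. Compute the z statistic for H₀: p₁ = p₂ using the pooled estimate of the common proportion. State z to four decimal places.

z = -1.0298

p̂₁ = 95/2540 = 0.0374016, p̂₂ = 103/2386 = 0.0431685.
Pooled p̂ = (95+103)/(2540+2386) = 198/4926 = 0.0401949.
SE = √(p̂(1−p̂)(1/n₁+1/n₂)) = √(0.0401949·0.9598051·0.000812812) = √(3.13577e-05) = 0.0055998.
z = (0.0374016 − 0.0431685)/0.0055998 = -0.0057669/0.0055998 = -1.0298.
p-value = P(Z > -1.030) ≈ 0.8485; since p > α = 0.05, fail to reject H₀.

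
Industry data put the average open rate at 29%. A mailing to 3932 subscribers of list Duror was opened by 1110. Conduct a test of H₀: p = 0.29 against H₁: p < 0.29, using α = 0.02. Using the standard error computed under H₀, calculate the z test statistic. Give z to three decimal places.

p̂ = 1110/3932 = 0.28230.
Under H₀, SE = √(0.29·0.71/3932) = √(5.23652e-05) = 0.00724.
z = (0.28230 − 0.29)/0.00724 = -0.00770/0.00724 = -1.064.
p-value = P(Z < -1.064) ≈ 0.1436; since p > α = 0.02, fail to reject H₀.

z = -1.064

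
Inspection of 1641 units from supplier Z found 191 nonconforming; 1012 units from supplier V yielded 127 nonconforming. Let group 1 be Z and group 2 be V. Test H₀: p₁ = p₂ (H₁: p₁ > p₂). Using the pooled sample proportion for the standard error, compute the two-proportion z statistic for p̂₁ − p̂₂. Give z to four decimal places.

p̂₁ = 191/1641 = 0.116392, p̂₂ = 127/1012 = 0.125494.
Pooled p̂ = (191+127)/(1641+1012) = 318/2653 = 0.119864.
SE = √(p̂(1−p̂)(1/n₁+1/n₂)) = √(0.119864·0.880136·0.00159753) = √(0.000168534) = 0.012982.
z = (0.116392 − 0.125494)/0.012982 = -0.009102/0.012982 = -0.7011.

z = -0.7011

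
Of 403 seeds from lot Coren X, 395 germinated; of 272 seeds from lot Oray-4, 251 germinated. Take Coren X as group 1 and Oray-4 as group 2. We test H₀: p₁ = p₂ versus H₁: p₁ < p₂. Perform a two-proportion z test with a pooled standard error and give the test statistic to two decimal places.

z = 3.60

p̂₁ = 395/403 ≈ 0.9801, p̂₂ = 251/272 ≈ 0.9228.
Pooled p̂ = (395+251)/(403+272) = 646/675 = 0.9570.
SE = √(0.0411171 × 0.00615786) = 0.0159.
z = (0.9801 − 0.9228)/0.0159 = 0.0573/0.0159 = 3.60.
p-value = P(Z < 3.604) ≈ 0.9998.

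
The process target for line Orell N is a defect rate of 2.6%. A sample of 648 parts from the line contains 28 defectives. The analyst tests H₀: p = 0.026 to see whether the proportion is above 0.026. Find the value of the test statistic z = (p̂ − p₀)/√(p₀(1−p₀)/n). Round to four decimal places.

p̂ = 28/648 ≈ 0.0432099.
SE = √(p₀(1−p₀)/n) = √(0.025324/648) = 0.0062514.
z = (0.0432099 − 0.026)/0.0062514 = 0.0172099/0.0062514 = 2.7530.
p-value = P(Z > 2.753) ≈ 0.0030.

z = 2.7530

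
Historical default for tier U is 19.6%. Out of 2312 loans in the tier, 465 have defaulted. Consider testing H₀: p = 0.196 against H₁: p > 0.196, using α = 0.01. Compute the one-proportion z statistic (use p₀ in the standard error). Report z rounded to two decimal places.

z = 0.62

p̂ = 465/2312 ≈ 0.20112.
Standard error under H₀: √(0.196×0.804/2312) = 0.00826.
z = (0.20112 − 0.196)/0.00826 = 0.00512/0.00826 = 0.62.
p-value = P(Z > 0.621) ≈ 0.2674; since p > α = 0.01, fail to reject H₀.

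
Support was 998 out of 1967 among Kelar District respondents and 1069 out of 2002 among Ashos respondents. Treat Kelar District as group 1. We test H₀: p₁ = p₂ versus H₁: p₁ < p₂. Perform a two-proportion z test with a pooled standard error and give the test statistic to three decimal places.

z = -1.677

p̂₁ = 998/1967 = 0.50737, p̂₂ = 1069/2002 = 0.53397.
Pooled p̂ = (998+1069)/(1967+2002) = 2067/3969 = 0.52079.
SE = √(0.249568 × 0.00100789) = 0.01586.
z = (0.50737 − 0.53397)/0.01586 = -0.02660/0.01586 = -1.677.
p-value = P(Z < -1.677) ≈ 0.0468.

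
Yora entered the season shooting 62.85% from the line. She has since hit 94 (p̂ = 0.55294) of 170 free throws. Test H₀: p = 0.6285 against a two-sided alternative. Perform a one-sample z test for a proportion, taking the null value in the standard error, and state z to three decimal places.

z = -2.039

p̂ = 94/170 ≈ 0.55294.
Standard error under H₀: √(0.6285×0.3715/170) = 0.03706.
z = (0.55294 − 0.6285)/0.03706 = -0.07556/0.03706 = -2.039.
Two-sided p-value ≈ 2·Φ(−2.039) = 0.0415.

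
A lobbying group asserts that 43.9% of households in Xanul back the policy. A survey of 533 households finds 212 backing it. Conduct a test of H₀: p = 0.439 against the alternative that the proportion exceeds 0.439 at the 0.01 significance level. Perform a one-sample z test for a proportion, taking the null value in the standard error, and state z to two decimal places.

p̂ = 212/533 ≈ 0.3977.
Standard error under H₀: √(0.439×0.561/533) = 0.0215.
z = (0.3977 − 0.439)/0.0215 = -0.0413/0.0215 = -1.92.
p-value = P(Z > -1.919) ≈ 0.9725; since p > α = 0.01, fail to reject H₀.

z = -1.92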